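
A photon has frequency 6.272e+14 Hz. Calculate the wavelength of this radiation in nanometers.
477.99 nm

Using the wave equation: c = fλ

Solving for wavelength:
λ = c/f = (3×10⁸ m/s) / (6.272e+14 Hz)
λ = 477.99 nm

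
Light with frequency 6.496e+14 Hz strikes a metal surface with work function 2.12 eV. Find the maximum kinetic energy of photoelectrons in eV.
0.5665 eV

Using Einstein's photoelectric equation: KE_max = hf - φ

First, calculate the photon energy:
E_photon = hf = (6.626×10⁻³⁴ J·s)(6.496e+14 Hz)
E_photon = 2.6865 eV

Then, the maximum kinetic energy:
KE_max = E_photon - φ = 2.6865 eV - 2.12 eV = 0.5665 eV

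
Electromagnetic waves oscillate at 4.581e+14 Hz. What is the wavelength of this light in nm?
654.43 nm

Using the wave equation: c = fλ

Solving for wavelength:
λ = c/f = (3×10⁸ m/s) / (4.581e+14 Hz)
λ = 654.43 nm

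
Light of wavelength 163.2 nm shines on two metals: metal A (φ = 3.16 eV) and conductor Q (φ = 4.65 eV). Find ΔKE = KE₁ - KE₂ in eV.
1.4900 eV

Using KE_max = hc/λ - φ for each metal:

Photon energy: E = hc/λ = 7.5971 eV

For metal A (φ₁ = 3.16 eV):
KE₁ = E - φ₁ = 7.5971 - 3.16 = 4.4371 eV

For conductor Q (φ₂ = 4.65 eV):
KE₂ = E - φ₂ = 7.5971 - 4.65 = 2.9471 eV

Difference:
ΔKE = KE₁ - KE₂ = 4.4371 - 2.9471 = 1.4900 eV

Note: The difference equals the difference in work functions: 4.65 - 3.16 = 1.49 eV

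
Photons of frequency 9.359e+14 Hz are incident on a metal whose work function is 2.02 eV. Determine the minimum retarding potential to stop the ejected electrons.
1.8506 V

The stopping potential V_s satisfies: eV_s = KE_max

First, find KE_max using Einstein's equation:
E_photon = hf = (6.626×10⁻³⁴ J·s)(9.359e+14 Hz) = 3.8706 eV
KE_max = E_photon - φ = 3.8706 - 2.02 = 1.8506 eV

Since eV_s = KE_max:
V_s = KE_max/e = 1.8506 V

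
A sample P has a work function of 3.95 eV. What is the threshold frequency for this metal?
9.5511e+14 Hz

The threshold frequency is when the photon energy equals the work function:
hf₀ = φ

Solving for f₀:
f₀ = φ/h = (3.95 eV × 1.602×10⁻¹⁹ J/eV) / (6.626×10⁻³⁴ J·s)
f₀ = 9.5511e+14 Hz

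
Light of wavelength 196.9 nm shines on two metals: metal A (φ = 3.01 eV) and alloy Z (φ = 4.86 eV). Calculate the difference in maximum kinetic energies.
1.8500 eV

Using KE_max = hc/λ - φ for each metal:

Photon energy: E = hc/λ = 6.2968 eV

For metal A (φ₁ = 3.01 eV):
KE₁ = E - φ₁ = 6.2968 - 3.01 = 3.2868 eV

For alloy Z (φ₂ = 4.86 eV):
KE₂ = E - φ₂ = 6.2968 - 4.86 = 1.4368 eV

Difference:
ΔKE = KE₁ - KE₂ = 3.2868 - 1.4368 = 1.8500 eV

Note: The difference equals the difference in work functions: 4.86 - 3.01 = 1.85 eV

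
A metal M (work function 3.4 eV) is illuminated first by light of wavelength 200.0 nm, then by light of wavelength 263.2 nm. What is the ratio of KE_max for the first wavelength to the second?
2.1357

Using Einstein's equation: KE_max = hc/λ - φ

For λ₁ = 200.0 nm:
E₁ = hc/λ₁ = 6.1992 eV
KE₁ = E₁ - φ = 6.1992 - 3.4 = 2.7992 eV

For λ₂ = 263.2 nm:
E₂ = hc/λ₂ = 4.7106 eV
KE₂ = E₂ - φ = 4.7106 - 3.4 = 1.3106 eV

Ratio: KE₁/KE₂ = 2.7992/1.3106 = 2.1357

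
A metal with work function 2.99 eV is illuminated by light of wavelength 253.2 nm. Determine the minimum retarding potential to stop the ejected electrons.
1.9067 V

The stopping potential V_s satisfies: eV_s = KE_max

First, find KE_max using Einstein's equation:
E_photon = hc/λ = 4.8967 eV
KE_max = E_photon - φ = 4.8967 - 2.99 = 1.9067 eV

Since eV_s = KE_max:
V_s = KE_max/e = 1.9067 V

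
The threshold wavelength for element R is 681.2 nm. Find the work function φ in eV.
1.82 eV

At the threshold wavelength, photon energy equals work function:
φ = hc/λ₀

Calculating:
φ = (6.626×10⁻³⁴ J·s)(3×10⁸ m/s) / (681.2×10⁻⁹ m)
φ = 1.82 eV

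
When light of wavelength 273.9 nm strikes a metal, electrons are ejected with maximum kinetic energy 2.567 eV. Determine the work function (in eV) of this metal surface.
1.96 eV

From Einstein's photoelectric equation: KE_max = hf - φ = hc/λ - φ

Rearranging for φ:
φ = hc/λ - KE_max

Calculate photon energy:
E_photon = hc/λ = 4.5266 eV

Therefore:
φ = 4.5266 - 2.567 = 1.96 eV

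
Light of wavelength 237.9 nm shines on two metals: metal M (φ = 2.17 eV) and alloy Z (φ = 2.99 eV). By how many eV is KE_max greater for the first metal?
0.8200 eV

Using KE_max = hc/λ - φ for each metal:

Photon energy: E = hc/λ = 5.2116 eV

For metal M (φ₁ = 2.17 eV):
KE₁ = E - φ₁ = 5.2116 - 2.17 = 3.0416 eV

For alloy Z (φ₂ = 2.99 eV):
KE₂ = E - φ₂ = 5.2116 - 2.99 = 2.2216 eV

Difference:
ΔKE = KE₁ - KE₂ = 3.0416 - 2.2216 = 0.8200 eV

Note: The difference equals the difference in work functions: 2.99 - 2.17 = 0.82 eV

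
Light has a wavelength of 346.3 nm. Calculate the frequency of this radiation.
8.6570e+14 Hz

Using the wave equation: c = fλ

Solving for frequency:
f = c/λ = (3×10⁸ m/s) / (346.3×10⁻⁹ m)
f = 8.6570e+14 Hz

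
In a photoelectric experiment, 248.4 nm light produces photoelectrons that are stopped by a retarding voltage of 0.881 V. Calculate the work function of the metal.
4.11 eV

The stopping potential gives the maximum kinetic energy: KE_max = eV_s = 0.881 eV

From Einstein's photoelectric equation: KE_max = hc/λ - φ
Rearranging: φ = hc/λ - KE_max

Calculate photon energy:
E_photon = hc/λ = (6.626×10⁻³⁴ J·s)(3×10⁸ m/s) / (248.4×10⁻⁹ m) = 4.9913 eV

Therefore:
φ = 4.9913 - 0.881 = 4.11 eV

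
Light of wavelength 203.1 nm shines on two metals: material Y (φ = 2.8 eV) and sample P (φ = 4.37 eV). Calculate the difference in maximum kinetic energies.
1.5700 eV

Using KE_max = hc/λ - φ for each metal:

Photon energy: E = hc/λ = 6.1046 eV

For material Y (φ₁ = 2.8 eV):
KE₁ = E - φ₁ = 6.1046 - 2.8 = 3.3046 eV

For sample P (φ₂ = 4.37 eV):
KE₂ = E - φ₂ = 6.1046 - 4.37 = 1.7346 eV

Difference:
ΔKE = KE₁ - KE₂ = 3.3046 - 1.7346 = 1.5700 eV

Note: The difference equals the difference in work functions: 4.37 - 2.8 = 1.57 eV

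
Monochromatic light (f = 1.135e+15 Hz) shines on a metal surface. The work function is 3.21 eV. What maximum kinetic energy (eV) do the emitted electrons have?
1.4840 eV

Using Einstein's photoelectric equation: KE_max = hf - φ

First, calculate the photon energy:
E_photon = hf = (6.626×10⁻³⁴ J·s)(1.135e+15 Hz)
E_photon = 4.6940 eV

Then, the maximum kinetic energy:
KE_max = E_photon - φ = 4.6940 eV - 3.21 eV = 1.4840 eV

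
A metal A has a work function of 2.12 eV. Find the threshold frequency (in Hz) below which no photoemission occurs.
5.1261e+14 Hz

The threshold frequency is when the photon energy equals the work function:
hf₀ = φ

Solving for f₀:
f₀ = φ/h = (2.12 eV × 1.602×10⁻¹⁹ J/eV) / (6.626×10⁻³⁴ J·s)
f₀ = 5.1261e+14 Hz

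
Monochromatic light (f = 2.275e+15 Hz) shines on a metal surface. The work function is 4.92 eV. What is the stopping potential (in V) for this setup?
4.4886 V

The stopping potential V_s satisfies: eV_s = KE_max

First, find KE_max using Einstein's equation:
E_photon = hf = (6.626×10⁻³⁴ J·s)(2.275e+15 Hz) = 9.4086 eV
KE_max = E_photon - φ = 9.4086 - 4.92 = 4.4886 eV

Since eV_s = KE_max:
V_s = KE_max/e = 4.4886 V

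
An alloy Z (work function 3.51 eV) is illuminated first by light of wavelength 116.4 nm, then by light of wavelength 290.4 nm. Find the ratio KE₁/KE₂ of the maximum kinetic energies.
9.4039

Using Einstein's equation: KE_max = hc/λ - φ

For λ₁ = 116.4 nm:
E₁ = hc/λ₁ = 10.6516 eV
KE₁ = E₁ - φ = 10.6516 - 3.51 = 7.1416 eV

For λ₂ = 290.4 nm:
E₂ = hc/λ₂ = 4.2694 eV
KE₂ = E₂ - φ = 4.2694 - 3.51 = 0.7594 eV

Ratio: KE₁/KE₂ = 7.1416/0.7594 = 9.4039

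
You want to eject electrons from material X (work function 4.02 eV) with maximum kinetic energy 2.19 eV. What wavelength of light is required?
199.65 nm

From Einstein's equation: KE_max = hc/λ - φ

Rearranging for λ:
hc/λ = KE_max + φ
λ = hc/(KE_max + φ)

Required photon energy:
E_photon = KE_max + φ = 2.19 + 4.02 = 6.21 eV

Required wavelength:
λ = hc/E_photon = (6.626×10⁻³⁴)(3×10⁸) / (6.21 × 1.602×10⁻¹⁹)
λ = 199.65 nm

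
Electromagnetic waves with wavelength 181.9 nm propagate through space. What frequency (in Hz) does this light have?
1.6481e+15 Hz

Using the wave equation: c = fλ

Solving for frequency:
f = c/λ = (3×10⁸ m/s) / (181.9×10⁻⁹ m)
f = 1.6481e+15 Hz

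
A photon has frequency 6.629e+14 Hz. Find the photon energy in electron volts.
2.7415 eV

Using E = hf:

E = hf = (6.626×10⁻³⁴ J·s)(6.629e+14 Hz)
E = 2.7415 eV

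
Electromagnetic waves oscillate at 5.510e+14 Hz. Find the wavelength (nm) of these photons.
544.09 nm

Using the wave equation: c = fλ

Solving for wavelength:
λ = c/f = (3×10⁸ m/s) / (5.510e+14 Hz)
λ = 544.09 nm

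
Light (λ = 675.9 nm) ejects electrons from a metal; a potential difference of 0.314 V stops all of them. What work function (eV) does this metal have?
1.52 eV

The stopping potential gives the maximum kinetic energy: KE_max = eV_s = 0.314 eV

From Einstein's photoelectric equation: KE_max = hc/λ - φ
Rearranging: φ = hc/λ - KE_max

Calculate photon energy:
E_photon = hc/λ = (6.626×10⁻³⁴ J·s)(3×10⁸ m/s) / (675.9×10⁻⁹ m) = 1.8344 eV

Therefore:
φ = 1.8344 - 0.314 = 1.52 eV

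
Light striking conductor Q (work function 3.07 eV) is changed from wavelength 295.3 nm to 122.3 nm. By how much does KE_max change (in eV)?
5.9391 eV

Using Einstein's equation: KE_max = hc/λ - φ

For λ₁ = 295.3 nm:
KE₁ = hc/λ₁ - φ = 4.1986 - 3.07 = 1.1286 eV

For λ₂ = 122.3 nm:
KE₂ = hc/λ₂ - φ = 10.1377 - 3.07 = 7.0677 eV

Change in KE:
ΔKE = KE₂ - KE₁ = 7.0677 - 1.1286 = 5.9391 eV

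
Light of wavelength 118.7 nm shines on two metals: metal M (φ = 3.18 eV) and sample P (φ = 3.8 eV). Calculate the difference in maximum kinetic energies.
0.6200 eV

Using KE_max = hc/λ - φ for each metal:

Photon energy: E = hc/λ = 10.4452 eV

For metal M (φ₁ = 3.18 eV):
KE₁ = E - φ₁ = 10.4452 - 3.18 = 7.2652 eV

For sample P (φ₂ = 3.8 eV):
KE₂ = E - φ₂ = 10.4452 - 3.8 = 6.6452 eV

Difference:
ΔKE = KE₁ - KE₂ = 7.2652 - 6.6452 = 0.6200 eV

Note: The difference equals the difference in work functions: 3.8 - 3.18 = 0.62 eV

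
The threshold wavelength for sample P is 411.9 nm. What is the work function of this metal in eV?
3.01 eV

At the threshold wavelength, photon energy equals work function:
φ = hc/λ₀

Calculating:
φ = (6.626×10⁻³⁴ J·s)(3×10⁸ m/s) / (411.9×10⁻⁹ m)
φ = 3.01 eV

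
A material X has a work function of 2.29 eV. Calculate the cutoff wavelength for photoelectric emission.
541.42 nm

The threshold wavelength is when the photon energy equals the work function:
hc/λ₀ = φ

Solving for λ₀:
λ₀ = hc/φ = (6.626×10⁻³⁴ J·s)(3×10⁸ m/s) / (2.29 eV × 1.602×10⁻¹⁹ J/eV)
λ₀ = 541.42 nm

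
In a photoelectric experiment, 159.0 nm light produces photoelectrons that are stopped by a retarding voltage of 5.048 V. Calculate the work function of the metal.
2.75 eV

The stopping potential gives the maximum kinetic energy: KE_max = eV_s = 5.048 eV

From Einstein's photoelectric equation: KE_max = hc/λ - φ
Rearranging: φ = hc/λ - KE_max

Calculate photon energy:
E_photon = hc/λ = (6.626×10⁻³⁴ J·s)(3×10⁸ m/s) / (159.0×10⁻⁹ m) = 7.7977 eV

Therefore:
φ = 7.7977 - 5.048 = 2.75 eV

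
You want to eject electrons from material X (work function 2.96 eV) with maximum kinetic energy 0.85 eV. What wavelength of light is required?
325.42 nm

From Einstein's equation: KE_max = hc/λ - φ

Rearranging for λ:
hc/λ = KE_max + φ
λ = hc/(KE_max + φ)

Required photon energy:
E_photon = KE_max + φ = 0.85 + 2.96 = 3.81 eV

Required wavelength:
λ = hc/E_photon = (6.626×10⁻³⁴)(3×10⁸) / (3.81 × 1.602×10⁻¹⁹)
λ = 325.42 nm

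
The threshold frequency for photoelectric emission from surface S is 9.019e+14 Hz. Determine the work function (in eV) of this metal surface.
3.73 eV

At the threshold frequency, photon energy equals work function:
φ = hf₀

Calculating:
φ = (6.626×10⁻³⁴ J·s)(9.019e+14 Hz)
φ = 3.73 eV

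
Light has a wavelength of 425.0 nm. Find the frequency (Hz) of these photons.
7.0539e+14 Hz

Using the wave equation: c = fλ

Solving for frequency:
f = c/λ = (3×10⁸ m/s) / (425.0×10⁻⁹ m)
f = 7.0539e+14 Hz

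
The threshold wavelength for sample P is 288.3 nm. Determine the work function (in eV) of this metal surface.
4.30 eV

At the threshold wavelength, photon energy equals work function:
φ = hc/λ₀

Calculating:
φ = (6.626×10⁻³⁴ J·s)(3×10⁸ m/s) / (288.3×10⁻⁹ m)
φ = 4.30 eV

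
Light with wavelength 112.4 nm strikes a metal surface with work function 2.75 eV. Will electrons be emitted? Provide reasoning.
Yes

For photoemission, the photon energy must exceed the work function.

Photon energy: E = hc/λ = 11.0306 eV
Work function: φ = 2.75 eV

Since E_photon (11.0306 eV) > φ (2.75 eV), photoemission WILL occur.
The threshold wavelength is λ₀ = hc/φ = 450.9 nm.
Since 112.4 nm < 450.9 nm, the light has sufficient energy.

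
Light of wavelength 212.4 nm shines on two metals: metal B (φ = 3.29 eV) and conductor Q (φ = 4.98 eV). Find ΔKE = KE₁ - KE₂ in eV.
1.6900 eV

Using KE_max = hc/λ - φ for each metal:

Photon energy: E = hc/λ = 5.8373 eV

For metal B (φ₁ = 3.29 eV):
KE₁ = E - φ₁ = 5.8373 - 3.29 = 2.5473 eV

For conductor Q (φ₂ = 4.98 eV):
KE₂ = E - φ₂ = 5.8373 - 4.98 = 0.8573 eV

Difference:
ΔKE = KE₁ - KE₂ = 2.5473 - 0.8573 = 1.6900 eV

Note: The difference equals the difference in work functions: 4.98 - 3.29 = 1.69 eV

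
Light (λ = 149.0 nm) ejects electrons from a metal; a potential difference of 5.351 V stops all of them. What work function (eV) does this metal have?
2.97 eV

The stopping potential gives the maximum kinetic energy: KE_max = eV_s = 5.351 eV

From Einstein's photoelectric equation: KE_max = hc/λ - φ
Rearranging: φ = hc/λ - KE_max

Calculate photon energy:
E_photon = hc/λ = (6.626×10⁻³⁴ J·s)(3×10⁸ m/s) / (149.0×10⁻⁹ m) = 8.3211 eV

Therefore:
φ = 8.3211 - 5.351 = 2.97 eV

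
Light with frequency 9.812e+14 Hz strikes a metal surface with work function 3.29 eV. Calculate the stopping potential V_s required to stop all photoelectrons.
0.7679 V

The stopping potential V_s satisfies: eV_s = KE_max

First, find KE_max using Einstein's equation:
E_photon = hf = (6.626×10⁻³⁴ J·s)(9.812e+14 Hz) = 4.0579 eV
KE_max = E_photon - φ = 4.0579 - 3.29 = 0.7679 eV

Since eV_s = KE_max:
V_s = KE_max/e = 0.7679 V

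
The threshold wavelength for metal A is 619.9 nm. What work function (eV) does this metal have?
2.00 eV

At the threshold wavelength, photon energy equals work function:
φ = hc/λ₀

Calculating:
φ = (6.626×10⁻³⁴ J·s)(3×10⁸ m/s) / (619.9×10⁻⁹ m)
φ = 2.00 eV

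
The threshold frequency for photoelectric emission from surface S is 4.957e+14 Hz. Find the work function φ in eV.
2.05 eV

At the threshold frequency, photon energy equals work function:
φ = hf₀

Calculating:
φ = (6.626×10⁻³⁴ J·s)(4.957e+14 Hz)
φ = 2.05 eV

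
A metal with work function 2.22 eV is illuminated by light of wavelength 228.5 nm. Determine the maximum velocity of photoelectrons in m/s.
1.0620e+06 m/s

First, find the maximum kinetic energy:
E_photon = hc/λ = 5.4260 eV
KE_max = E_photon - φ = 5.4260 - 2.22 = 3.2060 eV

Convert to Joules: KE_max = 3.2060 × 1.602×10⁻¹⁹ J = 5.1366e-19 J

Then use KE = ½mv² to find velocity:
v = √(2·KE/m) = √(2 × 5.1366e-19 J / 9.109e-31 kg)
v = 1.0620e+06 m/s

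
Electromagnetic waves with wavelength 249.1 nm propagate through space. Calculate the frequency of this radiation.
1.2035e+15 Hz

Using the wave equation: c = fλ

Solving for frequency:
f = c/λ = (3×10⁸ m/s) / (249.1×10⁻⁹ m)
f = 1.2035e+15 Hz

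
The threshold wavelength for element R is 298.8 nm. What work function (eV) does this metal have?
4.15 eV

At the threshold wavelength, photon energy equals work function:
φ = hc/λ₀

Calculating:
φ = (6.626×10⁻³⁴ J·s)(3×10⁸ m/s) / (298.8×10⁻⁹ m)
φ = 4.15 eV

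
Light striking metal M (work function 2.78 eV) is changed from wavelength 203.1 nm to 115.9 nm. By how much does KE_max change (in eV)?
4.5929 eV

Using Einstein's equation: KE_max = hc/λ - φ

For λ₁ = 203.1 nm:
KE₁ = hc/λ₁ - φ = 6.1046 - 2.78 = 3.3246 eV

For λ₂ = 115.9 nm:
KE₂ = hc/λ₂ - φ = 10.6975 - 2.78 = 7.9175 eV

Change in KE:
ΔKE = KE₂ - KE₁ = 7.9175 - 3.3246 = 4.5929 eV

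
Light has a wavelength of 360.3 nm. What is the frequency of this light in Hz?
8.3206e+14 Hz

Using the wave equation: c = fλ

Solving for frequency:
f = c/λ = (3×10⁸ m/s) / (360.3×10⁻⁹ m)
f = 8.3206e+14 Hz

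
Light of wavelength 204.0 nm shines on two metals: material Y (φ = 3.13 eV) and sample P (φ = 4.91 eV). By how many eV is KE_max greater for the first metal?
1.7800 eV

Using KE_max = hc/λ - φ for each metal:

Photon energy: E = hc/λ = 6.0777 eV

For material Y (φ₁ = 3.13 eV):
KE₁ = E - φ₁ = 6.0777 - 3.13 = 2.9477 eV

For sample P (φ₂ = 4.91 eV):
KE₂ = E - φ₂ = 6.0777 - 4.91 = 1.1677 eV

Difference:
ΔKE = KE₁ - KE₂ = 2.9477 - 1.1677 = 1.7800 eV

Note: The difference equals the difference in work functions: 4.91 - 3.13 = 1.78 eV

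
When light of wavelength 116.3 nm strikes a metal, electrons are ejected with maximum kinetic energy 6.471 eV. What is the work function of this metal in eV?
4.19 eV

From Einstein's photoelectric equation: KE_max = hf - φ = hc/λ - φ

Rearranging for φ:
φ = hc/λ - KE_max

Calculate photon energy:
E_photon = hc/λ = 10.6607 eV

Therefore:
φ = 10.6607 - 6.471 = 4.19 eV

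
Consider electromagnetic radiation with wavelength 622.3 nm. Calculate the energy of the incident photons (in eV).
1.9924 eV

Using E = hf = hc/λ:

E = hc/λ = (6.626×10⁻³⁴ J·s)(3×10⁸ m/s) / (622.3×10⁻⁹ m)
E = 1.9924 eV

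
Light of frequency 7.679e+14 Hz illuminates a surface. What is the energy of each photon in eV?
3.1758 eV

Using E = hf:

E = hf = (6.626×10⁻³⁴ J·s)(7.679e+14 Hz)
E = 3.1758 eV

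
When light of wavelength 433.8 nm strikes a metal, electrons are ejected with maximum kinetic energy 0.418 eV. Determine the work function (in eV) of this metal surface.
2.44 eV

From Einstein's photoelectric equation: KE_max = hf - φ = hc/λ - φ

Rearranging for φ:
φ = hc/λ - KE_max

Calculate photon energy:
E_photon = hc/λ = 2.8581 eV

Therefore:
φ = 2.8581 - 0.418 = 2.44 eV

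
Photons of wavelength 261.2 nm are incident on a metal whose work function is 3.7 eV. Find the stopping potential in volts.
1.0467 V

The stopping potential V_s satisfies: eV_s = KE_max

First, find KE_max using Einstein's equation:
E_photon = hc/λ = 4.7467 eV
KE_max = E_photon - φ = 4.7467 - 3.7 = 1.0467 eV

Since eV_s = KE_max:
V_s = KE_max/e = 1.0467 V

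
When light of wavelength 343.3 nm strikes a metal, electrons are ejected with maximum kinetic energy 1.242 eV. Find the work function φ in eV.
2.37 eV

From Einstein's photoelectric equation: KE_max = hf - φ = hc/λ - φ

Rearranging for φ:
φ = hc/λ - KE_max

Calculate photon energy:
E_photon = hc/λ = 3.6115 eV

Therefore:
φ = 3.6115 - 1.242 = 2.37 eV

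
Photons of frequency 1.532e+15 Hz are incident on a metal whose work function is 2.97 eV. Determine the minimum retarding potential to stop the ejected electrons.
3.3658 V

The stopping potential V_s satisfies: eV_s = KE_max

First, find KE_max using Einstein's equation:
E_photon = hf = (6.626×10⁻³⁴ J·s)(1.532e+15 Hz) = 6.3358 eV
KE_max = E_photon - φ = 6.3358 - 2.97 = 3.3658 eV

Since eV_s = KE_max:
V_s = KE_max/e = 3.3658 V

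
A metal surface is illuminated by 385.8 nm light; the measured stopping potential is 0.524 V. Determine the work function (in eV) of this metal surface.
2.69 eV

The stopping potential gives the maximum kinetic energy: KE_max = eV_s = 0.524 eV

From Einstein's photoelectric equation: KE_max = hc/λ - φ
Rearranging: φ = hc/λ - KE_max

Calculate photon energy:
E_photon = hc/λ = (6.626×10⁻³⁴ J·s)(3×10⁸ m/s) / (385.8×10⁻⁹ m) = 3.2137 eV

Therefore:
φ = 3.2137 - 0.524 = 2.69 eV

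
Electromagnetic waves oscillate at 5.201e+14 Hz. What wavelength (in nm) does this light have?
576.41 nm

Using the wave equation: c = fλ

Solving for wavelength:
λ = c/f = (3×10⁸ m/s) / (5.201e+14 Hz)
λ = 576.41 nm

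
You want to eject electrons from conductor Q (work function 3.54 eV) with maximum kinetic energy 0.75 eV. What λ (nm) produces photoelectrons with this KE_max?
289.01 nm

From Einstein's equation: KE_max = hc/λ - φ

Rearranging for λ:
hc/λ = KE_max + φ
λ = hc/(KE_max + φ)

Required photon energy:
E_photon = KE_max + φ = 0.75 + 3.54 = 4.29 eV

Required wavelength:
λ = hc/E_photon = (6.626×10⁻³⁴)(3×10⁸) / (4.29 × 1.602×10⁻¹⁹)
λ = 289.01 nm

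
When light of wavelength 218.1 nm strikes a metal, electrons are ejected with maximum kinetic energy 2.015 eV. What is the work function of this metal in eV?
3.67 eV

From Einstein's photoelectric equation: KE_max = hf - φ = hc/λ - φ

Rearranging for φ:
φ = hc/λ - KE_max

Calculate photon energy:
E_photon = hc/λ = 5.6847 eV

Therefore:
φ = 5.6847 - 2.015 = 3.67 eV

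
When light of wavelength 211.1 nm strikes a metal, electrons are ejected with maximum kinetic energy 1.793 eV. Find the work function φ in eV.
4.08 eV

From Einstein's photoelectric equation: KE_max = hf - φ = hc/λ - φ

Rearranging for φ:
φ = hc/λ - KE_max

Calculate photon energy:
E_photon = hc/λ = 5.8732 eV

Therefore:
φ = 5.8732 - 1.793 = 4.08 eV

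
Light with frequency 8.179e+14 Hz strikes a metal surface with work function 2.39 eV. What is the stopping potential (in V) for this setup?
0.9926 V

The stopping potential V_s satisfies: eV_s = KE_max

First, find KE_max using Einstein's equation:
E_photon = hf = (6.626×10⁻³⁴ J·s)(8.179e+14 Hz) = 3.3826 eV
KE_max = E_photon - φ = 3.3826 - 2.39 = 0.9926 eV

Since eV_s = KE_max:
V_s = KE_max/e = 0.9926 V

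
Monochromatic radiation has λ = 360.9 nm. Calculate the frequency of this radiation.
8.3068e+14 Hz

Using the wave equation: c = fλ

Solving for frequency:
f = c/λ = (3×10⁸ m/s) / (360.9×10⁻⁹ m)
f = 8.3068e+14 Hz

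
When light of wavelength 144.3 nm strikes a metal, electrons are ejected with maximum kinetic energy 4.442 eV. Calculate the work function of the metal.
4.15 eV

From Einstein's photoelectric equation: KE_max = hf - φ = hc/λ - φ

Rearranging for φ:
φ = hc/λ - KE_max

Calculate photon energy:
E_photon = hc/λ = 8.5921 eV

Therefore:
φ = 8.5921 - 4.442 = 4.15 eV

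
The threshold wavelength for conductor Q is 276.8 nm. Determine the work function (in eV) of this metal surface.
4.48 eV

At the threshold wavelength, photon energy equals work function:
φ = hc/λ₀

Calculating:
φ = (6.626×10⁻³⁴ J·s)(3×10⁸ m/s) / (276.8×10⁻⁹ m)
φ = 4.48 eV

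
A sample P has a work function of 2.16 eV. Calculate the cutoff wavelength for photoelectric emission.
574.00 nm

The threshold wavelength is when the photon energy equals the work function:
hc/λ₀ = φ

Solving for λ₀:
λ₀ = hc/φ = (6.626×10⁻³⁴ J·s)(3×10⁸ m/s) / (2.16 eV × 1.602×10⁻¹⁹ J/eV)
λ₀ = 574.00 nm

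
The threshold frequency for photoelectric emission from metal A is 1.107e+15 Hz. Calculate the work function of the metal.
4.58 eV

At the threshold frequency, photon energy equals work function:
φ = hf₀

Calculating:
φ = (6.626×10⁻³⁴ J·s)(1.107e+15 Hz)
φ = 4.58 eV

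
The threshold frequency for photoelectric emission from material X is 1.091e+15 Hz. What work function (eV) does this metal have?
4.51 eV

At the threshold frequency, photon energy equals work function:
φ = hf₀

Calculating:
φ = (6.626×10⁻³⁴ J·s)(1.091e+15 Hz)
φ = 4.51 eV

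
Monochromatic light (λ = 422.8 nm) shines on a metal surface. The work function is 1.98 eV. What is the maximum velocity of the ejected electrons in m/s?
5.7883e+05 m/s

First, find the maximum kinetic energy:
E_photon = hc/λ = 2.9325 eV
KE_max = E_photon - φ = 2.9325 - 1.98 = 0.9525 eV

Convert to Joules: KE_max = 0.9525 × 1.602×10⁻¹⁹ J = 1.5260e-19 J

Then use KE = ½mv² to find velocity:
v = √(2·KE/m) = √(2 × 1.5260e-19 J / 9.109e-31 kg)
v = 5.7883e+05 m/s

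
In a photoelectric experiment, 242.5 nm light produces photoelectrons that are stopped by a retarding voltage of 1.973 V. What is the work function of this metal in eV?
3.14 eV

The stopping potential gives the maximum kinetic energy: KE_max = eV_s = 1.973 eV

From Einstein's photoelectric equation: KE_max = hc/λ - φ
Rearranging: φ = hc/λ - KE_max

Calculate photon energy:
E_photon = hc/λ = (6.626×10⁻³⁴ J·s)(3×10⁸ m/s) / (242.5×10⁻⁹ m) = 5.1128 eV

Therefore:
φ = 5.1128 - 1.973 = 3.14 eV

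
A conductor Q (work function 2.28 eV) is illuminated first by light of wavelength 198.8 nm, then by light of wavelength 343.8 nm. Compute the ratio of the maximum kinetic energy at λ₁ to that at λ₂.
2.9832

Using Einstein's equation: KE_max = hc/λ - φ

For λ₁ = 198.8 nm:
E₁ = hc/λ₁ = 6.2366 eV
KE₁ = E₁ - φ = 6.2366 - 2.28 = 3.9566 eV

For λ₂ = 343.8 nm:
E₂ = hc/λ₂ = 3.6063 eV
KE₂ = E₂ - φ = 3.6063 - 2.28 = 1.3263 eV

Ratio: KE₁/KE₂ = 3.9566/1.3263 = 2.9832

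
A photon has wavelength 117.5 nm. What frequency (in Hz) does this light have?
2.5514e+15 Hz

Using the wave equation: c = fλ

Solving for frequency:
f = c/λ = (3×10⁸ m/s) / (117.5×10⁻⁹ m)
f = 2.5514e+15 Hz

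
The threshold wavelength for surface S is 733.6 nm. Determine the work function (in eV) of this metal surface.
1.69 eV

At the threshold wavelength, photon energy equals work function:
φ = hc/λ₀

Calculating:
φ = (6.626×10⁻³⁴ J·s)(3×10⁸ m/s) / (733.6×10⁻⁹ m)
φ = 1.69 eV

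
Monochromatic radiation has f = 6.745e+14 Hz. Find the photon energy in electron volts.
2.7895 eV

Using E = hf:

E = hf = (6.626×10⁻³⁴ J·s)(6.745e+14 Hz)
E = 2.7895 eV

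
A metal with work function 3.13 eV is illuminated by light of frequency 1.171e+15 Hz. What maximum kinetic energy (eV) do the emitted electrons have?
1.7129 eV

Using Einstein's photoelectric equation: KE_max = hf - φ

First, calculate the photon energy:
E_photon = hf = (6.626×10⁻³⁴ J·s)(1.171e+15 Hz)
E_photon = 4.8429 eV

Then, the maximum kinetic energy:
KE_max = E_photon - φ = 4.8429 eV - 3.13 eV = 1.7129 eV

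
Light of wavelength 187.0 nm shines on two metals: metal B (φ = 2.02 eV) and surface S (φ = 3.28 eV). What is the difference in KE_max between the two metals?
1.2600 eV

Using KE_max = hc/λ - φ for each metal:

Photon energy: E = hc/λ = 6.6302 eV

For metal B (φ₁ = 2.02 eV):
KE₁ = E - φ₁ = 6.6302 - 2.02 = 4.6102 eV

For surface S (φ₂ = 3.28 eV):
KE₂ = E - φ₂ = 6.6302 - 3.28 = 3.3502 eV

Difference:
ΔKE = KE₁ - KE₂ = 4.6102 - 3.3502 = 1.2600 eV

Note: The difference equals the difference in work functions: 3.28 - 2.02 = 1.26 eV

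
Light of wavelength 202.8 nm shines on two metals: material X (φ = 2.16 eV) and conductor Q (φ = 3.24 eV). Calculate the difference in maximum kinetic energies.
1.0800 eV

Using KE_max = hc/λ - φ for each metal:

Photon energy: E = hc/λ = 6.1136 eV

For material X (φ₁ = 2.16 eV):
KE₁ = E - φ₁ = 6.1136 - 2.16 = 3.9536 eV

For conductor Q (φ₂ = 3.24 eV):
KE₂ = E - φ₂ = 6.1136 - 3.24 = 2.8736 eV

Difference:
ΔKE = KE₁ - KE₂ = 3.9536 - 2.8736 = 1.0800 eV

Note: The difference equals the difference in work functions: 3.24 - 2.16 = 1.08 eV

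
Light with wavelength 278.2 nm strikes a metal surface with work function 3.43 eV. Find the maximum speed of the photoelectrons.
6.0095e+05 m/s

First, find the maximum kinetic energy:
E_photon = hc/λ = 4.4567 eV
KE_max = E_photon - φ = 4.4567 - 3.43 = 1.0267 eV

Convert to Joules: KE_max = 1.0267 × 1.602×10⁻¹⁹ J = 1.6449e-19 J

Then use KE = ½mv² to find velocity:
v = √(2·KE/m) = √(2 × 1.6449e-19 J / 9.109e-31 kg)
v = 6.0095e+05 m/s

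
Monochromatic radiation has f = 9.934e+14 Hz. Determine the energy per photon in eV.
4.1084 eV

Using E = hf:

E = hf = (6.626×10⁻³⁴ J·s)(9.934e+14 Hz)
E = 4.1084 eV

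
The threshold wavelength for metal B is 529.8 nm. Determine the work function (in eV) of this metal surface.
2.34 eV

At the threshold wavelength, photon energy equals work function:
φ = hc/λ₀

Calculating:
φ = (6.626×10⁻³⁴ J·s)(3×10⁸ m/s) / (529.8×10⁻⁹ m)
φ = 2.34 eV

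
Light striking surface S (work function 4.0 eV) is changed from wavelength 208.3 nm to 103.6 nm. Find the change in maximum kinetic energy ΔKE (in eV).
6.0154 eV

Using Einstein's equation: KE_max = hc/λ - φ

For λ₁ = 208.3 nm:
KE₁ = hc/λ₁ - φ = 5.9522 - 4.0 = 1.9522 eV

For λ₂ = 103.6 nm:
KE₂ = hc/λ₂ - φ = 11.9676 - 4.0 = 7.9676 eV

Change in KE:
ΔKE = KE₂ - KE₁ = 7.9676 - 1.9522 = 6.0154 eV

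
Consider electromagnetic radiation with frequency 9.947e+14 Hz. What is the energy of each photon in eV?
4.1137 eV

Using E = hf:

E = hf = (6.626×10⁻³⁴ J·s)(9.947e+14 Hz)
E = 4.1137 eV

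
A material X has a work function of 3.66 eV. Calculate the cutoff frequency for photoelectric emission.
8.8498e+14 Hz

The threshold frequency is when the photon energy equals the work function:
hf₀ = φ

Solving for f₀:
f₀ = φ/h = (3.66 eV × 1.602×10⁻¹⁹ J/eV) / (6.626×10⁻³⁴ J·s)
f₀ = 8.8498e+14 Hz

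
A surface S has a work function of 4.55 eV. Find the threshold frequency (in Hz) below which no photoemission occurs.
1.1002e+15 Hz

The threshold frequency is when the photon energy equals the work function:
hf₀ = φ

Solving for f₀:
f₀ = φ/h = (4.55 eV × 1.602×10⁻¹⁹ J/eV) / (6.626×10⁻³⁴ J·s)
f₀ = 1.1002e+15 Hz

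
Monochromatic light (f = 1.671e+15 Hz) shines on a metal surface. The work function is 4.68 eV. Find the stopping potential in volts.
2.2307 V

The stopping potential V_s satisfies: eV_s = KE_max

First, find KE_max using Einstein's equation:
E_photon = hf = (6.626×10⁻³⁴ J·s)(1.671e+15 Hz) = 6.9107 eV
KE_max = E_photon - φ = 6.9107 - 4.68 = 2.2307 eV

Since eV_s = KE_max:
V_s = KE_max/e = 2.2307 V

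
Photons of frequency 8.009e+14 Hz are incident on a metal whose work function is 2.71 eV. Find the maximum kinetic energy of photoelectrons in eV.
0.6023 eV

Using Einstein's photoelectric equation: KE_max = hf - φ

First, calculate the photon energy:
E_photon = hf = (6.626×10⁻³⁴ J·s)(8.009e+14 Hz)
E_photon = 3.3123 eV

Then, the maximum kinetic energy:
KE_max = E_photon - φ = 3.3123 eV - 2.71 eV = 0.6023 eV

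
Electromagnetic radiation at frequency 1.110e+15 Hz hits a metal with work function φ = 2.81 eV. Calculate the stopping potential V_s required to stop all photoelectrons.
1.7806 V

The stopping potential V_s satisfies: eV_s = KE_max

First, find KE_max using Einstein's equation:
E_photon = hf = (6.626×10⁻³⁴ J·s)(1.110e+15 Hz) = 4.5906 eV
KE_max = E_photon - φ = 4.5906 - 2.81 = 1.7806 eV

Since eV_s = KE_max:
V_s = KE_max/e = 1.7806 V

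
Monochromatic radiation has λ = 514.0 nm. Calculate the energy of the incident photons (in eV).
2.4121 eV

Using E = hf = hc/λ:

E = hc/λ = (6.626×10⁻³⁴ J·s)(3×10⁸ m/s) / (514.0×10⁻⁹ m)
E = 2.4121 eV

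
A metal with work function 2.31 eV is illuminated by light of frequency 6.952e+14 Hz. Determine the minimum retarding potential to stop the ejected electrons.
0.5651 V

The stopping potential V_s satisfies: eV_s = KE_max

First, find KE_max using Einstein's equation:
E_photon = hf = (6.626×10⁻³⁴ J·s)(6.952e+14 Hz) = 2.8751 eV
KE_max = E_photon - φ = 2.8751 - 2.31 = 0.5651 eV

Since eV_s = KE_max:
V_s = KE_max/e = 0.5651 V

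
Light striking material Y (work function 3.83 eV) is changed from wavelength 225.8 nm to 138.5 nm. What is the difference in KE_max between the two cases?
3.4610 eV

Using Einstein's equation: KE_max = hc/λ - φ

For λ₁ = 225.8 nm:
KE₁ = hc/λ₁ - φ = 5.4909 - 3.83 = 1.6609 eV

For λ₂ = 138.5 nm:
KE₂ = hc/λ₂ - φ = 8.9519 - 3.83 = 5.1219 eV

Change in KE:
ΔKE = KE₂ - KE₁ = 5.1219 - 1.6609 = 3.4610 eV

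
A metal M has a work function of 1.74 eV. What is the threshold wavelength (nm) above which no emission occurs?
712.55 nm

The threshold wavelength is when the photon energy equals the work function:
hc/λ₀ = φ

Solving for λ₀:
λ₀ = hc/φ = (6.626×10⁻³⁴ J·s)(3×10⁸ m/s) / (1.74 eV × 1.602×10⁻¹⁹ J/eV)
λ₀ = 712.55 nm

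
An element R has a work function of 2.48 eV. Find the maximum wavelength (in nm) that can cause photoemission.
499.94 nm

The threshold wavelength is when the photon energy equals the work function:
hc/λ₀ = φ

Solving for λ₀:
λ₀ = hc/φ = (6.626×10⁻³⁴ J·s)(3×10⁸ m/s) / (2.48 eV × 1.602×10⁻¹⁹ J/eV)
λ₀ = 499.94 nm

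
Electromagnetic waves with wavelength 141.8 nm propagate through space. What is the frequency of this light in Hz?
2.1142e+15 Hz

Using the wave equation: c = fλ

Solving for frequency:
f = c/λ = (3×10⁸ m/s) / (141.8×10⁻⁹ m)
f = 2.1142e+15 Hz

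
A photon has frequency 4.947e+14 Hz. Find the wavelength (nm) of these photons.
606.01 nm

Using the wave equation: c = fλ

Solving for wavelength:
λ = c/f = (3×10⁸ m/s) / (4.947e+14 Hz)
λ = 606.01 nm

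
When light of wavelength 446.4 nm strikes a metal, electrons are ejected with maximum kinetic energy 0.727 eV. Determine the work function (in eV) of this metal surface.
2.05 eV

From Einstein's photoelectric equation: KE_max = hf - φ = hc/λ - φ

Rearranging for φ:
φ = hc/λ - KE_max

Calculate photon energy:
E_photon = hc/λ = 2.7774 eV

Therefore:
φ = 2.7774 - 0.727 = 2.05 eV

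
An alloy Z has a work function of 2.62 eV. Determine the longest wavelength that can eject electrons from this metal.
473.22 nm

The threshold wavelength is when the photon energy equals the work function:
hc/λ₀ = φ

Solving for λ₀:
λ₀ = hc/φ = (6.626×10⁻³⁴ J·s)(3×10⁸ m/s) / (2.62 eV × 1.602×10⁻¹⁹ J/eV)
λ₀ = 473.22 nm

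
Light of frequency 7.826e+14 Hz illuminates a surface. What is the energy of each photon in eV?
3.2366 eV

Using E = hf:

E = hf = (6.626×10⁻³⁴ J·s)(7.826e+14 Hz)
E = 3.2366 eV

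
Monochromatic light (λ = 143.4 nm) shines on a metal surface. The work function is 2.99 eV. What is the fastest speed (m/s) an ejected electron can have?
1.4105e+06 m/s

First, find the maximum kinetic energy:
E_photon = hc/λ = 8.6460 eV
KE_max = E_photon - φ = 8.6460 - 2.99 = 5.6560 eV

Convert to Joules: KE_max = 5.6560 × 1.602×10⁻¹⁹ J = 9.0620e-19 J

Then use KE = ½mv² to find velocity:
v = √(2·KE/m) = √(2 × 9.0620e-19 J / 9.109e-31 kg)
v = 1.4105e+06 m/s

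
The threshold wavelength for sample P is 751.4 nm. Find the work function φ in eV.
1.65 eV

At the threshold wavelength, photon energy equals work function:
φ = hc/λ₀

Calculating:
φ = (6.626×10⁻³⁴ J·s)(3×10⁸ m/s) / (751.4×10⁻⁹ m)
φ = 1.65 eV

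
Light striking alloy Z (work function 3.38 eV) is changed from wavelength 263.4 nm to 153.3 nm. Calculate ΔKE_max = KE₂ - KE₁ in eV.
3.3806 eV

Using Einstein's equation: KE_max = hc/λ - φ

For λ₁ = 263.4 nm:
KE₁ = hc/λ₁ - φ = 4.7071 - 3.38 = 1.3271 eV

For λ₂ = 153.3 nm:
KE₂ = hc/λ₂ - φ = 8.0877 - 3.38 = 4.7077 eV

Change in KE:
ΔKE = KE₂ - KE₁ = 4.7077 - 1.3271 = 3.3806 eV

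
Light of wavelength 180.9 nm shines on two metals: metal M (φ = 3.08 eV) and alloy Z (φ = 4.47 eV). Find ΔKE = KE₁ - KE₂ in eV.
1.3900 eV

Using KE_max = hc/λ - φ for each metal:

Photon energy: E = hc/λ = 6.8537 eV

For metal M (φ₁ = 3.08 eV):
KE₁ = E - φ₁ = 6.8537 - 3.08 = 3.7737 eV

For alloy Z (φ₂ = 4.47 eV):
KE₂ = E - φ₂ = 6.8537 - 4.47 = 2.3837 eV

Difference:
ΔKE = KE₁ - KE₂ = 3.7737 - 2.3837 = 1.3900 eV

Note: The difference equals the difference in work functions: 4.47 - 3.08 = 1.39 eV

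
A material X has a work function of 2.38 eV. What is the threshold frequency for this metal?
5.7548e+14 Hz

The threshold frequency is when the photon energy equals the work function:
hf₀ = φ

Solving for f₀:
f₀ = φ/h = (2.38 eV × 1.602×10⁻¹⁹ J/eV) / (6.626×10⁻³⁴ J·s)
f₀ = 5.7548e+14 Hz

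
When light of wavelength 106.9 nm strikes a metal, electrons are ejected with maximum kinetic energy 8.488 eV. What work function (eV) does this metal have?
3.11 eV

From Einstein's photoelectric equation: KE_max = hf - φ = hc/λ - φ

Rearranging for φ:
φ = hc/λ - KE_max

Calculate photon energy:
E_photon = hc/λ = 11.5981 eV

Therefore:
φ = 11.5981 - 8.488 = 3.11 eV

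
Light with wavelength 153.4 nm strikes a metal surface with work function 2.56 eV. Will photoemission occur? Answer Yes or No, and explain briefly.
Yes

For photoemission, the photon energy must exceed the work function.

Photon energy: E = hc/λ = 8.0824 eV
Work function: φ = 2.56 eV

Since E_photon (8.0824 eV) > φ (2.56 eV), photoemission WILL occur.
The threshold wavelength is λ₀ = hc/φ = 484.3 nm.
Since 153.4 nm < 484.3 nm, the light has sufficient energy.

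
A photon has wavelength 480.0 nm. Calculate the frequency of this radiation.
6.2457e+14 Hz

Using the wave equation: c = fλ

Solving for frequency:
f = c/λ = (3×10⁸ m/s) / (480.0×10⁻⁹ m)
f = 6.2457e+14 Hz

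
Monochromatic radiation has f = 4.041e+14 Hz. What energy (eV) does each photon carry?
1.6712 eV

Using E = hf:

E = hf = (6.626×10⁻³⁴ J·s)(4.041e+14 Hz)
E = 1.6712 eV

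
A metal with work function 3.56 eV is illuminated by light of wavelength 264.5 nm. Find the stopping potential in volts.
1.1275 V

The stopping potential V_s satisfies: eV_s = KE_max

First, find KE_max using Einstein's equation:
E_photon = hc/λ = 4.6875 eV
KE_max = E_photon - φ = 4.6875 - 3.56 = 1.1275 eV

Since eV_s = KE_max:
V_s = KE_max/e = 1.1275 V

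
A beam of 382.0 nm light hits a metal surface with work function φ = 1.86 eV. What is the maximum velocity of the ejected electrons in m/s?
6.9816e+05 m/s

First, find the maximum kinetic energy:
E_photon = hc/λ = 3.2457 eV
KE_max = E_photon - φ = 3.2457 - 1.86 = 1.3857 eV

Convert to Joules: KE_max = 1.3857 × 1.602×10⁻¹⁹ J = 2.2201e-19 J

Then use KE = ½mv² to find velocity:
v = √(2·KE/m) = √(2 × 2.2201e-19 J / 9.109e-31 kg)
v = 6.9816e+05 m/s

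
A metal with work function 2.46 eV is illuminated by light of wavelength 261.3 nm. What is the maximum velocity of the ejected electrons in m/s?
8.9652e+05 m/s

First, find the maximum kinetic energy:
E_photon = hc/λ = 4.7449 eV
KE_max = E_photon - φ = 4.7449 - 2.46 = 2.2849 eV

Convert to Joules: KE_max = 2.2849 × 1.602×10⁻¹⁹ J = 3.6608e-19 J

Then use KE = ½mv² to find velocity:
v = √(2·KE/m) = √(2 × 3.6608e-19 J / 9.109e-31 kg)
v = 8.9652e+05 m/s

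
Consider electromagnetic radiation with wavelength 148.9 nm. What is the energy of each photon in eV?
8.3267 eV

Using E = hf = hc/λ:

E = hc/λ = (6.626×10⁻³⁴ J·s)(3×10⁸ m/s) / (148.9×10⁻⁹ m)
E = 8.3267 eV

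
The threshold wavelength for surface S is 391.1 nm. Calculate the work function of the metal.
3.17 eV

At the threshold wavelength, photon energy equals work function:
φ = hc/λ₀

Calculating:
φ = (6.626×10⁻³⁴ J·s)(3×10⁸ m/s) / (391.1×10⁻⁹ m)
φ = 3.17 eV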